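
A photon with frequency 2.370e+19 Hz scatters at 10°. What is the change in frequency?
6.886e+16 Hz (decrease)

Convert frequency to wavelength (c = 299792458 m/s):
λ₀ = c/f₀ = 299792458/2.370e+19 = 1.2649471e-11 m = 12.6495 pm

Calculate Compton shift:
Δλ = λ_C(1 - cos(10°)) = 0.0369 pm

Final wavelength:
λ' = λ₀ + Δλ = 12.6495 + 0.0369 = 12.6863 pm

Final frequency:
f' = c/λ' = 299792458/1.2686332e-11 = 2.3631138e+19 Hz

Frequency shift (decrease):
Δf = f₀ - f' = 2.370e+19 - 2.3631138e+19 = 6.886e+16 Hz

(Intermediate values are shown rounded; full precision is carried through to the final answer.)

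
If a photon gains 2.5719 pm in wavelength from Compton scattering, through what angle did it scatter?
93.44°

From the Compton formula Δλ = λ_C(1 - cos θ), we can solve for θ:

cos θ = 1 - Δλ/λ_C

Given:
- Δλ = 2.5719 pm
- λ_C = h/(m_e·c) ≈ 2.42631024 pm

cos θ = 1 - 2.5719/2.42631024
cos θ = 1 - 1.060005
cos θ = -0.060005

θ = arccos(-0.060005)
θ = 93.44°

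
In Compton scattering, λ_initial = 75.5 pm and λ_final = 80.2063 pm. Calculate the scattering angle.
160.00°

First find the wavelength shift:
Δλ = λ' - λ = 80.2063 - 75.5 = 4.7063 pm

Using Δλ = λ_C(1 - cos θ), with λ_C = h/(m_e·c) ≈ 2.42631024 pm:
cos θ = 1 - Δλ/λ_C
cos θ = 1 - 4.7063/2.42631024
cos θ = -0.939694

θ = arccos(-0.939694)
θ = 160.00°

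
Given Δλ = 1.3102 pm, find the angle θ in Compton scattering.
62.61°

From the Compton formula Δλ = λ_C(1 - cos θ), we can solve for θ:

cos θ = 1 - Δλ/λ_C

Given:
- Δλ = 1.3102 pm
- λ_C = h/(m_e·c) ≈ 2.42631024 pm

cos θ = 1 - 1.3102/2.42631024
cos θ = 1 - 0.539997
cos θ = 0.460003

θ = arccos(0.460003)
θ = 62.61°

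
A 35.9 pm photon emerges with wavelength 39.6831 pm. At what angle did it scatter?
124.00°

First find the wavelength shift:
Δλ = λ' - λ = 39.6831 - 35.9 = 3.7831 pm

Using Δλ = λ_C(1 - cos θ), with λ_C = h/(m_e·c) ≈ 2.42631024 pm:
cos θ = 1 - Δλ/λ_C
cos θ = 1 - 3.7831/2.42631024
cos θ = -0.559199

θ = arccos(-0.559199)
θ = 124.00°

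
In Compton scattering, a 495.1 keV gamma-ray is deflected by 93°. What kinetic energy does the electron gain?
249.9517 keV

By energy conservation: K_e = E_initial - E_final

First find the scattered photon energy:
Initial wavelength: λ = hc/E = 2.5042 pm
Compton shift: Δλ = λ_C(1 - cos(93°)) = 2.5533 pm
Final wavelength: λ' = 2.5042 + 2.5533 = 5.0575 pm
Final photon energy: E' = hc/λ' = 245.1483 keV

Electron kinetic energy:
K_e = E - E' = 495.1000 - 245.1483 = 249.9517 keV

(Intermediate values are shown rounded; full precision is carried through to the final answer.)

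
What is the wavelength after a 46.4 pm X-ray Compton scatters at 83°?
48.5306 pm

Using the Compton scattering formula:
λ' = λ + Δλ = λ + λ_C(1 - cos θ)

Given:
- Initial wavelength λ = 46.4 pm
- Scattering angle θ = 83°
- Compton wavelength λ_C ≈ 2.4263 pm

Calculate the shift:
Δλ = 2.4263 × (1 - cos(83°))
Δλ = 2.4263 × 0.8781
Δλ = 2.1306 pm

Final wavelength:
λ' = 46.4 + 2.1306 = 48.5306 pm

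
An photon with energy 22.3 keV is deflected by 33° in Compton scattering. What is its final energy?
22.1441 keV

First convert energy to wavelength:
λ = hc/E, with hc ≈ 1239.842 keV·pm (i.e. 1239.842 eV·nm)

For E = 22.3 keV = 22300 eV:
λ = 1239.842 keV·pm / 22.3 keV
λ = 55.5983 pm

Calculate the Compton shift:
Δλ = λ_C(1 - cos(33°)) = 2.4263 × 0.1613
Δλ = 0.3914 pm

Final wavelength:
λ' = 55.5983 + 0.3914 = 55.9897 pm

Final energy:
E' = hc/λ' = 1239.842 / 55.9897 = 22.1441 keV

(Intermediate values are shown rounded; full precision is carried through to the final answer.)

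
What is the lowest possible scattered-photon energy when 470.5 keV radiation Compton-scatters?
165.5821 keV (at θ = 180°)

The scattered photon has minimum energy when its wavelength is maximum, i.e., when the Compton shift Δλ = λ_C(1 − cos θ) is maximum. This occurs at θ = 180° (backscattering), giving Δλ_max = 2λ_C = 4.8526 pm.

Initial wavelength: λ₀ = hc/E₀ = 2.6352 pm
Maximum final wavelength: λ'_max = λ₀ + 2λ_C = 2.6352 + 4.8526 = 7.4878 pm
Minimum final energy: E'_min = hc/λ'_max = 165.5821 keV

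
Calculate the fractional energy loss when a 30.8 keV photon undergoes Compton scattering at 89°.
0.0559 (or 5.59%)

Calculate initial and final photon energies:

Initial: E₀ = 30.8 keV → λ₀ = 40.2546 pm
Compton shift: Δλ = 2.3840 pm
Final wavelength: λ' = 42.6386 pm
Final energy: E' = 29.0779 keV

Fractional energy loss:
(E₀ - E')/E₀ = (30.8000 - 29.0779)/30.8000
= 1.7221/30.8000
= 0.0559
= 5.59%

(Intermediate values are shown rounded; full precision is carried through to the final answer.)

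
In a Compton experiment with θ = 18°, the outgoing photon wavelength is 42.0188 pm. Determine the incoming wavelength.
41.9000 pm

From λ' = λ + Δλ, we have λ = λ' - Δλ

First calculate the Compton shift:
Δλ = λ_C(1 - cos θ)
Δλ = 2.4263 × (1 - cos(18°))
Δλ = 2.4263 × 0.0489
Δλ = 0.1188 pm

Initial wavelength:
λ = λ' - Δλ
λ = 42.0188 - 0.1188
λ = 41.9000 pm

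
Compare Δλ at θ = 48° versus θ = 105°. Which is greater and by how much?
105° produces the larger shift by a factor of 3.805

Calculate both shifts using Δλ = λ_C(1 - cos θ):

For θ₁ = 48°:
Δλ₁ = 2.4263 × (1 - cos(48°))
Δλ₁ = 2.4263 × 0.3309
Δλ₁ = 0.8028 pm

For θ₂ = 105°:
Δλ₂ = 2.4263 × (1 - cos(105°))
Δλ₂ = 2.4263 × 1.2588
Δλ₂ = 3.0543 pm

The 105° angle produces the larger shift.
Ratio: 3.0543/0.8028 = 3.805

(Intermediate values are shown rounded; full precision is carried through to the final answer.)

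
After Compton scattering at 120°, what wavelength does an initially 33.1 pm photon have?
36.7395 pm

Using the Compton formula: λ' = λ + λ_C(1 − cos θ)

For θ = 120°, cos θ = -1/2 (exact) = -0.5000, so:
1 − cos 120° = 1 − (-1/2) = 1.5000

Δλ = λ_C × 1.5000 = 2.4263 × 1.5000 = 3.6395 pm

λ' = 33.1 + 3.6395 = 36.7395 pm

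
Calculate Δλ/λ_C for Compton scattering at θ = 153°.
1.8910 λ_C

The Compton shift formula is:
Δλ = λ_C(1 - cos θ)

Dividing both sides by λ_C:
Δλ/λ_C = 1 - cos θ

For θ = 153°:
Δλ/λ_C = 1 - cos(153°)
Δλ/λ_C = 1 - -0.8910
Δλ/λ_C = 1.8910

This means the shift is 1.8910 × λ_C = 4.5882 pm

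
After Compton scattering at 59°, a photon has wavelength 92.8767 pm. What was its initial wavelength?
91.7000 pm

From λ' = λ + Δλ, we have λ = λ' - Δλ

First calculate the Compton shift:
Δλ = λ_C(1 - cos θ)
Δλ = 2.4263 × (1 - cos(59°))
Δλ = 2.4263 × 0.4850
Δλ = 1.1767 pm

Initial wavelength:
λ = λ' - Δλ
λ = 92.8767 - 1.1767
λ = 91.7000 pm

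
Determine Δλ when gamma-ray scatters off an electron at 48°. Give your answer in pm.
0.8028 pm

Using the Compton scattering formula:
Δλ = λ_C(1 - cos θ)

where λ_C = h/(m_e·c) ≈ 2.4263 pm is the Compton wavelength of an electron.

For θ = 48°:
cos(48°) = 0.6691
1 - cos(48°) = 0.3309

Δλ = 2.4263 × 0.3309
Δλ = 0.8028 pm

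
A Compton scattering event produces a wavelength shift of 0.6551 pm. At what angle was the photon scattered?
43.11°

From the Compton formula Δλ = λ_C(1 - cos θ), we can solve for θ:

cos θ = 1 - Δλ/λ_C

Given:
- Δλ = 0.6551 pm
- λ_C = h/(m_e·c) ≈ 2.42631024 pm

cos θ = 1 - 0.6551/2.42631024
cos θ = 1 - 0.269998
cos θ = 0.730002

θ = arccos(0.730002)
θ = 43.11°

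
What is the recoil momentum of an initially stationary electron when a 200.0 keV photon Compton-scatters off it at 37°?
6.5771e-23 kg·m/s

The electron is initially at rest, so by conservation of momentum:
p⃗_e = p⃗₀ − p⃗'  (incident photon momentum minus scattered photon momentum)

Photon momentum magnitudes (p = h/λ = E/c):
λ₀ = hc/E₀ = 6.1992 pm → p₀ = h/λ₀ = 1.0689e-22 kg·m/s
Δλ = λ_C(1 − cos 37°) = 0.4886 pm
λ' = 6.6878 pm → p' = h/λ' = 9.9077e-23 kg·m/s

The scattered photon makes angle θ = 37° with the incident direction, so by the law of cosines:
|p⃗_e|² = p₀² + p'² − 2p₀p'cos θ
|p⃗_e|² = (1.0689e-22)² + (9.9077e-23)² − 2·1.0689e-22·9.9077e-23·cos(37°)
|p⃗_e| = 6.5771e-23 kg·m/s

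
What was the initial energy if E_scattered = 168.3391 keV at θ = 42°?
183.9000 keV

Convert final energy to wavelength (hc ≈ 1239.842 keV·pm):
λ' = hc/E' = 1239.842 / 168.3391 = 7.3651 pm

Calculate the Compton shift:
Δλ = λ_C(1 - cos(42°))
Δλ = 2.4263 × (1 - cos(42°))
Δλ = 0.6232 pm

Initial wavelength:
λ = λ' - Δλ = 7.3651 - 0.6232 = 6.7419 pm

Initial energy:
E = hc/λ = 1239.842 / 6.7419 = 183.9000 keV

(Intermediate values are shown rounded; full precision is carried through to the final answer.)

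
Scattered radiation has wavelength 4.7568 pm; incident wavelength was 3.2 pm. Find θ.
69.00°

First find the wavelength shift:
Δλ = λ' - λ = 4.7568 - 3.2 = 1.5568 pm

Using Δλ = λ_C(1 - cos θ), with λ_C = h/(m_e·c) ≈ 2.42631024 pm:
cos θ = 1 - Δλ/λ_C
cos θ = 1 - 1.5568/2.42631024
cos θ = 0.358367

θ = arccos(0.358367)
θ = 69.00°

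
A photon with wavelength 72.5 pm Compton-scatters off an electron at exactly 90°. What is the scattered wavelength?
74.9263 pm

Using the Compton formula: λ' = λ + λ_C(1 − cos θ)

For θ = 90°, cos θ = 0 (exact) = 0.0000, so:
1 − cos 90° = 1 − (0) = 1.0000

Δλ = λ_C × 1.0000 = 2.4263 × 1.0000 = 2.4263 pm

λ' = 72.5 + 2.4263 = 74.9263 pm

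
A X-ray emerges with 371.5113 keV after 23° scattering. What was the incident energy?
394.3000 keV

Convert final energy to wavelength (hc ≈ 1239.842 keV·pm):
λ' = hc/E' = 1239.842 / 371.5113 = 3.3373 pm

Calculate the Compton shift:
Δλ = λ_C(1 - cos(23°))
Δλ = 2.4263 × (1 - cos(23°))
Δλ = 0.1929 pm

Initial wavelength:
λ = λ' - Δλ = 3.3373 - 0.1929 = 3.1444 pm

Initial energy:
E = hc/λ = 1239.842 / 3.1444 = 394.3000 keV

(Intermediate values are shown rounded; full precision is carried through to the final answer.)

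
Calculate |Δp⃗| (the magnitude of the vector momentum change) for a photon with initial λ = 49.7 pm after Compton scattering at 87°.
1.7954e-23 kg·m/s

Photon momentum magnitude is p = h/λ.

Initial momentum:
p₀ = h/λ = 6.6261e-34/4.9700e-11 = 1.3332e-23 kg·m/s

After scattering:
λ' = λ + Δλ = 49.7 + 2.2993 = 51.9993 pm
p' = h/λ' = 6.6261e-34/5.1999e-11 = 1.2743e-23 kg·m/s

Momentum is a vector; the scattered photon's direction makes angle θ = 87° with the incident direction. The magnitude of the vector change Δp⃗ = p⃗₀ − p⃗' is found from the law of cosines:
|Δp⃗|² = p₀² + p'² − 2p₀p'cos θ
|Δp⃗|² = (1.3332e-23)² + (1.2743e-23)² − 2·1.3332e-23·1.2743e-23·cos(87°)
|Δp⃗| = 1.7954e-23 kg·m/s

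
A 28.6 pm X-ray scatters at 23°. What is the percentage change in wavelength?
0.6744%

Calculate the Compton shift:
Δλ = λ_C(1 - cos(23°))
Δλ = 2.4263 × (1 - cos(23°))
Δλ = 2.4263 × 0.0795
Δλ = 0.1929 pm

Percentage change:
(Δλ/λ₀) × 100 = (0.1929/28.6) × 100
= 0.6744%

(Intermediate values are shown rounded; full precision is carried through to the final answer.)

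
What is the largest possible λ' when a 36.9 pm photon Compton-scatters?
41.7526 pm (at θ = 180°)

The Compton shift is Δλ = λ_C(1 − cos θ).

Since cos θ ranges from −1 to 1, the factor (1 − cos θ) ranges from 0 to 2; the maximum shift occurs at θ = 180° (backscattering):
Δλ_max = 2λ_C = 2 × 2.4263 pm = 4.8526 pm

Maximum scattered wavelength:
λ'_max = λ₀ + Δλ_max = 36.9 + 4.8526 = 41.7526 pm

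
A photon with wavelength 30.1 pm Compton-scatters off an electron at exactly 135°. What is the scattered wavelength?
34.2420 pm

Using the Compton formula: λ' = λ + λ_C(1 − cos θ)

For θ = 135°, cos θ = -√2/2 (exact) ≈ -0.7071, so:
1 − cos 135° = 1 − (-√2/2) ≈ 1.7071

Δλ = λ_C × 1.7071 = 2.4263 × 1.7071 = 4.1420 pm

λ' = 30.1 + 4.1420 = 34.2420 pm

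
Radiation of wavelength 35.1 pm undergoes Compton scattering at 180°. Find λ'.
39.9526 pm

Using the Compton formula: λ' = λ + λ_C(1 − cos θ)

For θ = 180°, cos θ = -1 (exact) = -1.0000, so:
1 − cos 180° = 1 − (-1) = 2.0000

Δλ = λ_C × 2.0000 = 2.4263 × 2.0000 = 4.8526 pm

λ' = 35.1 + 4.8526 = 39.9526 pm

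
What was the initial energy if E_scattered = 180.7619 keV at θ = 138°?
471.5002 keV

Convert final energy to wavelength (hc ≈ 1239.842 keV·pm):
λ' = hc/E' = 1239.842 / 180.7619 = 6.8590 pm

Calculate the Compton shift:
Δλ = λ_C(1 - cos(138°))
Δλ = 2.4263 × (1 - cos(138°))
Δλ = 4.2294 pm

Initial wavelength:
λ = λ' - Δλ = 6.8590 - 4.2294 = 2.6296 pm

Initial energy:
E = hc/λ = 1239.842 / 2.6296 = 471.5002 keV

(Intermediate values are shown rounded; full precision is carried through to the final answer.)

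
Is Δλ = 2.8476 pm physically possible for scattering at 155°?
No, inconsistent

Calculate the expected shift for θ = 155°:

Δλ_expected = λ_C(1 - cos(155°))
Δλ_expected = 2.4263 × (1 - cos(155°))
Δλ_expected = 2.4263 × 1.9063
Δλ_expected = 4.6253 pm

Given shift: 2.8476 pm
Expected shift: 4.6253 pm
Difference: 1.7777 pm

The values do not match. The given shift corresponds to θ ≈ 100.0°, not 155°.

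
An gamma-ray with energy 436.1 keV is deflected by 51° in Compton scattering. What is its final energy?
331.2954 keV

First convert energy to wavelength:
λ = hc/E, with hc ≈ 1239.842 keV·pm (i.e. 1239.842 eV·nm)

For E = 436.1 keV = 436100 eV:
λ = 1239.842 keV·pm / 436.1 keV
λ = 2.8430 pm

Calculate the Compton shift:
Δλ = λ_C(1 - cos(51°)) = 2.4263 × 0.3707
Δλ = 0.8994 pm

Final wavelength:
λ' = 2.8430 + 0.8994 = 3.7424 pm

Final energy:
E' = hc/λ' = 1239.842 / 3.7424 = 331.2954 keV

(Intermediate values are shown rounded; full precision is carried through to the final answer.)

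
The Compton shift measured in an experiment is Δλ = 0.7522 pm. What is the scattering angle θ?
46.37°

From the Compton formula Δλ = λ_C(1 - cos θ), we can solve for θ:

cos θ = 1 - Δλ/λ_C

Given:
- Δλ = 0.7522 pm
- λ_C = h/(m_e·c) ≈ 2.42631024 pm

cos θ = 1 - 0.7522/2.42631024
cos θ = 1 - 0.310018
cos θ = 0.689982

θ = arccos(0.689982)
θ = 46.37°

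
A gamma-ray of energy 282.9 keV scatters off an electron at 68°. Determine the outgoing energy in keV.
210.1422 keV

First convert energy to wavelength:
λ = hc/E, with hc ≈ 1239.842 keV·pm (i.e. 1239.842 eV·nm)

For E = 282.9 keV = 282900 eV:
λ = 1239.842 keV·pm / 282.9 keV
λ = 4.3826 pm

Calculate the Compton shift:
Δλ = λ_C(1 - cos(68°)) = 2.4263 × 0.6254
Δλ = 1.5174 pm

Final wavelength:
λ' = 4.3826 + 1.5174 = 5.9000 pm

Final energy:
E' = hc/λ' = 1239.842 / 5.9000 = 210.1422 keV

(Intermediate values are shown rounded; full precision is carried through to the final answer.)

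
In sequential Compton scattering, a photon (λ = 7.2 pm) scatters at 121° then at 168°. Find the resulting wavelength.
15.6756 pm

Apply Compton shift twice:

First scattering at θ₁ = 121°:
Δλ₁ = λ_C(1 - cos(121°))
Δλ₁ = 2.4263 × 1.5150
Δλ₁ = 3.6760 pm

After first scattering:
λ₁ = 7.2 + 3.6760 = 10.8760 pm

Second scattering at θ₂ = 168°:
Δλ₂ = λ_C(1 - cos(168°))
Δλ₂ = 2.4263 × 1.9781
Δλ₂ = 4.7996 pm

Final wavelength:
λ₂ = 10.8760 + 4.7996 = 15.6756 pm

Total shift: Δλ_total = 3.6760 + 4.7996 = 8.4756 pm

(Intermediate values are shown rounded; full precision is carried through to the final answer.)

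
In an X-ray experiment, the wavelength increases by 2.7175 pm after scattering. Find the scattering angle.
96.89°

From the Compton formula Δλ = λ_C(1 - cos θ), we can solve for θ:

cos θ = 1 - Δλ/λ_C

Given:
- Δλ = 2.7175 pm
- λ_C = h/(m_e·c) ≈ 2.42631024 pm

cos θ = 1 - 2.7175/2.42631024
cos θ = 1 - 1.120013
cos θ = -0.120013

θ = arccos(-0.120013)
θ = 96.89°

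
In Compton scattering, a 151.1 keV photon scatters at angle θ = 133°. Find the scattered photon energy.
100.9110 keV

First convert energy to wavelength:
λ = hc/E, with hc ≈ 1239.842 keV·pm (i.e. 1239.842 eV·nm)

For E = 151.1 keV = 151100 eV:
λ = 1239.842 keV·pm / 151.1 keV
λ = 8.2054 pm

Calculate the Compton shift:
Δλ = λ_C(1 - cos(133°)) = 2.4263 × 1.6820
Δλ = 4.0810 pm

Final wavelength:
λ' = 8.2054 + 4.0810 = 12.2865 pm

Final energy:
E' = hc/λ' = 1239.842 / 12.2865 = 100.9110 keV

(Intermediate values are shown rounded; full precision is carried through to the final answer.)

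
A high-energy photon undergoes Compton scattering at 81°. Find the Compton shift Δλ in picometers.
2.0468 pm

Using the Compton scattering formula:
Δλ = λ_C(1 - cos θ)

where λ_C = h/(m_e·c) ≈ 2.4263 pm is the Compton wavelength of an electron.

For θ = 81°:
cos(81°) = 0.1564
1 - cos(81°) = 0.8436

Δλ = 2.4263 × 0.8436
Δλ = 2.0468 pm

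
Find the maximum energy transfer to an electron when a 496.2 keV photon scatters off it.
327.5437 keV

Maximum energy transfer occurs at θ = 180° (backscattering).

Initial photon: E₀ = 496.2 keV → λ₀ = 2.4987 pm

Maximum Compton shift (at 180°):
Δλ_max = 2λ_C = 2 × 2.4263 = 4.8526 pm

Final wavelength:
λ' = 2.4987 + 4.8526 = 7.3513 pm

Minimum photon energy (maximum energy to electron):
E'_min = hc/λ' = 168.6563 keV

Maximum electron kinetic energy:
K_max = E₀ - E'_min = 496.2000 - 168.6563 = 327.5437 keV

(Intermediate values are shown rounded; full precision is carried through to the final answer.)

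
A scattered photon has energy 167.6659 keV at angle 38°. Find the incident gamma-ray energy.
180.2000 keV

Convert final energy to wavelength (hc ≈ 1239.842 keV·pm):
λ' = hc/E' = 1239.842 / 167.6659 = 7.3947 pm

Calculate the Compton shift:
Δλ = λ_C(1 - cos(38°))
Δλ = 2.4263 × (1 - cos(38°))
Δλ = 0.5144 pm

Initial wavelength:
λ = λ' - Δλ = 7.3947 - 0.5144 = 6.8804 pm

Initial energy:
E = hc/λ = 1239.842 / 6.8804 = 180.2000 keV

(Intermediate values are shown rounded; full precision is carried through to the final answer.)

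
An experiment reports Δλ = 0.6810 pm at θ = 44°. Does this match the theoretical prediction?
Yes, consistent

Calculate the expected shift for θ = 44°:

Δλ_expected = λ_C(1 - cos(44°))
Δλ_expected = 2.4263 × (1 - cos(44°))
Δλ_expected = 2.4263 × 0.2807
Δλ_expected = 0.6810 pm

Given shift: 0.6810 pm
Expected shift: 0.6810 pm
Difference: 0.0000 pm

The values match. This is consistent with Compton scattering at the stated angle.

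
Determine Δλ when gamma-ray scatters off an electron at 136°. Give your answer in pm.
4.1717 pm

Using the Compton scattering formula:
Δλ = λ_C(1 - cos θ)

where λ_C = h/(m_e·c) ≈ 2.4263 pm is the Compton wavelength of an electron.

For θ = 136°:
cos(136°) = -0.7193
1 - cos(136°) = 1.7193

Δλ = 2.4263 × 1.7193
Δλ = 4.1717 pm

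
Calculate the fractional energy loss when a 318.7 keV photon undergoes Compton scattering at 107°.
0.4463 (or 44.63%)

Calculate initial and final photon energies:

Initial: E₀ = 318.7 keV → λ₀ = 3.8903 pm
Compton shift: Δλ = 3.1357 pm
Final wavelength: λ' = 7.0260 pm
Final energy: E' = 176.4647 keV

Fractional energy loss:
(E₀ - E')/E₀ = (318.7000 - 176.4647)/318.7000
= 142.2353/318.7000
= 0.4463
= 44.63%

(Intermediate values are shown rounded; full precision is carried through to the final answer.)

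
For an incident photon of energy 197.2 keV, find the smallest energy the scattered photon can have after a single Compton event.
111.2979 keV (at θ = 180°)

The scattered photon has minimum energy when its wavelength is maximum, i.e., when the Compton shift Δλ = λ_C(1 − cos θ) is maximum. This occurs at θ = 180° (backscattering), giving Δλ_max = 2λ_C = 4.8526 pm.

Initial wavelength: λ₀ = hc/E₀ = 6.2872 pm
Maximum final wavelength: λ'_max = λ₀ + 2λ_C = 6.2872 + 4.8526 = 11.1399 pm
Minimum final energy: E'_min = hc/λ'_max = 111.2979 keV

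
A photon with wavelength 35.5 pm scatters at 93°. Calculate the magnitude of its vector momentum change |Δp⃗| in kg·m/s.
2.6184e-23 kg·m/s

Photon momentum magnitude is p = h/λ.

Initial momentum:
p₀ = h/λ = 6.6261e-34/3.5500e-11 = 1.8665e-23 kg·m/s

After scattering:
λ' = λ + Δλ = 35.5 + 2.5533 = 38.0533 pm
p' = h/λ' = 6.6261e-34/3.8053e-11 = 1.7413e-23 kg·m/s

Momentum is a vector; the scattered photon's direction makes angle θ = 93° with the incident direction. The magnitude of the vector change Δp⃗ = p⃗₀ − p⃗' is found from the law of cosines:
|Δp⃗|² = p₀² + p'² − 2p₀p'cos θ
|Δp⃗|² = (1.8665e-23)² + (1.7413e-23)² − 2·1.8665e-23·1.7413e-23·cos(93°)
|Δp⃗| = 2.6184e-23 kg·m/s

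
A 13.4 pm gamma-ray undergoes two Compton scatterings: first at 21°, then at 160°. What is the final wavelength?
18.2675 pm

Apply Compton shift twice:

First scattering at θ₁ = 21°:
Δλ₁ = λ_C(1 - cos(21°))
Δλ₁ = 2.4263 × 0.0664
Δλ₁ = 0.1612 pm

After first scattering:
λ₁ = 13.4 + 0.1612 = 13.5612 pm

Second scattering at θ₂ = 160°:
Δλ₂ = λ_C(1 - cos(160°))
Δλ₂ = 2.4263 × 1.9397
Δλ₂ = 4.7063 pm

Final wavelength:
λ₂ = 13.5612 + 4.7063 = 18.2675 pm

Total shift: Δλ_total = 0.1612 + 4.7063 = 4.8675 pm

(Intermediate values are shown rounded; full precision is carried through to the final answer.)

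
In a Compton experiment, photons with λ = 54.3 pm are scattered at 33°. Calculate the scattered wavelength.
54.6914 pm

Using the Compton scattering formula:
λ' = λ + Δλ = λ + λ_C(1 - cos θ)

Given:
- Initial wavelength λ = 54.3 pm
- Scattering angle θ = 33°
- Compton wavelength λ_C ≈ 2.4263 pm

Calculate the shift:
Δλ = 2.4263 × (1 - cos(33°))
Δλ = 2.4263 × 0.1613
Δλ = 0.3914 pm

Final wavelength:
λ' = 54.3 + 0.3914 = 54.6914 pm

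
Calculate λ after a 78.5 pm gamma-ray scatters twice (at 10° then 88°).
80.8785 pm

Apply Compton shift twice:

First scattering at θ₁ = 10°:
Δλ₁ = λ_C(1 - cos(10°))
Δλ₁ = 2.4263 × 0.0152
Δλ₁ = 0.0369 pm

After first scattering:
λ₁ = 78.5 + 0.0369 = 78.5369 pm

Second scattering at θ₂ = 88°:
Δλ₂ = λ_C(1 - cos(88°))
Δλ₂ = 2.4263 × 0.9651
Δλ₂ = 2.3416 pm

Final wavelength:
λ₂ = 78.5369 + 2.3416 = 80.8785 pm

Total shift: Δλ_total = 0.0369 + 2.3416 = 2.3785 pm

(Intermediate values are shown rounded; full precision is carried through to the final answer.)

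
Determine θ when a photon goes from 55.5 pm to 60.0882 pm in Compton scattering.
153.00°

First find the wavelength shift:
Δλ = λ' - λ = 60.0882 - 55.5 = 4.5882 pm

Using Δλ = λ_C(1 - cos θ), with λ_C = h/(m_e·c) ≈ 2.42631024 pm:
cos θ = 1 - Δλ/λ_C
cos θ = 1 - 4.5882/2.42631024
cos θ = -0.891020

θ = arccos(-0.891020)
θ = 153.00°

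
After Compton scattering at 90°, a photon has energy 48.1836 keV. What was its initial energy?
53.2000 keV

Convert final energy to wavelength (hc ≈ 1239.842 keV·pm):
λ' = hc/E' = 1239.842 / 48.1836 = 25.7316 pm

Calculate the Compton shift:
Δλ = λ_C(1 - cos(90°))
Δλ = 2.4263 × (1 - cos(90°))
Δλ = 2.4263 pm

Initial wavelength:
λ = λ' - Δλ = 25.7316 - 2.4263 = 23.3053 pm

Initial energy:
E = hc/λ = 1239.842 / 23.3053 = 53.2000 keV

(Intermediate values are shown rounded; full precision is carried through to the final answer.)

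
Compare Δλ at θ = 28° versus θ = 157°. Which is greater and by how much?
157° produces the larger shift by a factor of 16.407

Calculate both shifts using Δλ = λ_C(1 - cos θ):

For θ₁ = 28°:
Δλ₁ = 2.4263 × (1 - cos(28°))
Δλ₁ = 2.4263 × 0.1171
Δλ₁ = 0.2840 pm

For θ₂ = 157°:
Δλ₂ = 2.4263 × (1 - cos(157°))
Δλ₂ = 2.4263 × 1.9205
Δλ₂ = 4.6597 pm

The 157° angle produces the larger shift.
Ratio: 4.6597/0.2840 = 16.407

(Intermediate values are shown rounded; full precision is carried through to the final answer.)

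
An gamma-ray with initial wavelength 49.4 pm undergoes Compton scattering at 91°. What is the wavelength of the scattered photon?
51.8687 pm

Using the Compton scattering formula:
λ' = λ + Δλ = λ + λ_C(1 - cos θ)

Given:
- Initial wavelength λ = 49.4 pm
- Scattering angle θ = 91°
- Compton wavelength λ_C ≈ 2.4263 pm

Calculate the shift:
Δλ = 2.4263 × (1 - cos(91°))
Δλ = 2.4263 × 1.0175
Δλ = 2.4687 pm

Final wavelength:
λ' = 49.4 + 2.4687 = 51.8687 pm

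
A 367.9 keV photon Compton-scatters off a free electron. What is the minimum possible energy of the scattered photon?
150.7833 keV (at θ = 180°)

The scattered photon has minimum energy when its wavelength is maximum, i.e., when the Compton shift Δλ = λ_C(1 − cos θ) is maximum. This occurs at θ = 180° (backscattering), giving Δλ_max = 2λ_C = 4.8526 pm.

Initial wavelength: λ₀ = hc/E₀ = 3.3701 pm
Maximum final wavelength: λ'_max = λ₀ + 2λ_C = 3.3701 + 4.8526 = 8.2227 pm
Minimum final energy: E'_min = hc/λ'_max = 150.7833 keV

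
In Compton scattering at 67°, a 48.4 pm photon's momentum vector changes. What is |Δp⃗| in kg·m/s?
1.4892e-23 kg·m/s

Photon momentum magnitude is p = h/λ.

Initial momentum:
p₀ = h/λ = 6.6261e-34/4.8400e-11 = 1.3690e-23 kg·m/s

After scattering:
λ' = λ + Δλ = 48.4 + 1.4783 = 49.8783 pm
p' = h/λ' = 6.6261e-34/4.9878e-11 = 1.3284e-23 kg·m/s

Momentum is a vector; the scattered photon's direction makes angle θ = 67° with the incident direction. The magnitude of the vector change Δp⃗ = p⃗₀ − p⃗' is found from the law of cosines:
|Δp⃗|² = p₀² + p'² − 2p₀p'cos θ
|Δp⃗|² = (1.3690e-23)² + (1.3284e-23)² − 2·1.3690e-23·1.3284e-23·cos(67°)
|Δp⃗| = 1.4892e-23 kg·m/s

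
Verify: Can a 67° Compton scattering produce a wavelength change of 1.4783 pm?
Yes, consistent

Calculate the expected shift for θ = 67°:

Δλ_expected = λ_C(1 - cos(67°))
Δλ_expected = 2.4263 × (1 - cos(67°))
Δλ_expected = 2.4263 × 0.6093
Δλ_expected = 1.4783 pm

Given shift: 1.4783 pm
Expected shift: 1.4783 pm
Difference: 0.0000 pm

The values match. This is consistent with Compton scattering at the stated angle.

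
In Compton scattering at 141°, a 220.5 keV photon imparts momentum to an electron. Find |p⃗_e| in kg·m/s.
1.7479e-22 kg·m/s

The electron is initially at rest, so by conservation of momentum:
p⃗_e = p⃗₀ − p⃗'  (incident photon momentum minus scattered photon momentum)

Photon momentum magnitudes (p = h/λ = E/c):
λ₀ = hc/E₀ = 5.6229 pm → p₀ = h/λ₀ = 1.1784e-22 kg·m/s
Δλ = λ_C(1 − cos 141°) = 4.3119 pm
λ' = 9.9348 pm → p' = h/λ' = 6.6696e-23 kg·m/s

The scattered photon makes angle θ = 141° with the incident direction, so by the law of cosines:
|p⃗_e|² = p₀² + p'² − 2p₀p'cos θ
|p⃗_e|² = (1.1784e-22)² + (6.6696e-23)² − 2·1.1784e-22·6.6696e-23·cos(141°)
|p⃗_e| = 1.7479e-22 kg·m/s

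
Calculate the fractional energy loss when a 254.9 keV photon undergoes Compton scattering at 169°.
0.4971 (or 49.71%)

Calculate initial and final photon energies:

Initial: E₀ = 254.9 keV → λ₀ = 4.8640 pm
Compton shift: Δλ = 4.8080 pm
Final wavelength: λ' = 9.6721 pm
Final energy: E' = 128.1878 keV

Fractional energy loss:
(E₀ - E')/E₀ = (254.9000 - 128.1878)/254.9000
= 126.7122/254.9000
= 0.4971
= 49.71%

(Intermediate values are shown rounded; full precision is carried through to the final answer.)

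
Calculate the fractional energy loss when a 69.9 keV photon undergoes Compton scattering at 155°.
0.2068 (or 20.68%)

Calculate initial and final photon energies:

Initial: E₀ = 69.9 keV → λ₀ = 17.7374 pm
Compton shift: Δλ = 4.6253 pm
Final wavelength: λ' = 22.3627 pm
Final energy: E' = 55.4425 keV

Fractional energy loss:
(E₀ - E')/E₀ = (69.9000 - 55.4425)/69.9000
= 14.4575/69.9000
= 0.2068
= 20.68%

(Intermediate values are shown rounded; full precision is carried through to the final answer.)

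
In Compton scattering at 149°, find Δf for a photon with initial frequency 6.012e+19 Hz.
2.854e+19 Hz (decrease)

Convert frequency to wavelength (c = 299792458 m/s):
λ₀ = c/f₀ = 299792458/6.012e+19 = 4.9865678e-12 m = 4.9866 pm

Calculate Compton shift:
Δλ = λ_C(1 - cos(149°)) = 4.5061 pm

Final wavelength:
λ' = λ₀ + Δλ = 4.9866 + 4.5061 = 9.4926 pm

Final frequency:
f' = c/λ' = 299792458/9.4926319e-12 = 3.1581595e+19 Hz

Frequency shift (decrease):
Δf = f₀ - f' = 6.012e+19 - 3.1581595e+19 = 2.854e+19 Hz

(Intermediate values are shown rounded; full precision is carried through to the final answer.)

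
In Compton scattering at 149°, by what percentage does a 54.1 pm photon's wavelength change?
8.3291%

Calculate the Compton shift:
Δλ = λ_C(1 - cos(149°))
Δλ = 2.4263 × (1 - cos(149°))
Δλ = 2.4263 × 1.8572
Δλ = 4.5061 pm

Percentage change:
(Δλ/λ₀) × 100 = (4.5061/54.1) × 100
= 8.3291%

(Intermediate values are shown rounded; full precision is carried through to the final answer.)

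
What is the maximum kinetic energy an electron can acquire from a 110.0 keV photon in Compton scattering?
33.1054 keV

Maximum energy transfer occurs at θ = 180° (backscattering).

Initial photon: E₀ = 110.0 keV → λ₀ = 11.2713 pm

Maximum Compton shift (at 180°):
Δλ_max = 2λ_C = 2 × 2.4263 = 4.8526 pm

Final wavelength:
λ' = 11.2713 + 4.8526 = 16.1239 pm

Minimum photon energy (maximum energy to electron):
E'_min = hc/λ' = 76.8946 keV

Maximum electron kinetic energy:
K_max = E₀ - E'_min = 110.0000 - 76.8946 = 33.1054 keV

(Intermediate values are shown rounded; full precision is carried through to the final answer.)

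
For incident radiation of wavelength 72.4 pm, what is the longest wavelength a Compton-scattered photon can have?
77.2526 pm (at θ = 180°)

The Compton shift is Δλ = λ_C(1 − cos θ).

Since cos θ ranges from −1 to 1, the factor (1 − cos θ) ranges from 0 to 2; the maximum shift occurs at θ = 180° (backscattering):
Δλ_max = 2λ_C = 2 × 2.4263 pm = 4.8526 pm

Maximum scattered wavelength:
λ'_max = λ₀ + Δλ_max = 72.4 + 4.8526 = 77.2526 pm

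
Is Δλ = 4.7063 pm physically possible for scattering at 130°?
No, inconsistent

Calculate the expected shift for θ = 130°:

Δλ_expected = λ_C(1 - cos(130°))
Δλ_expected = 2.4263 × (1 - cos(130°))
Δλ_expected = 2.4263 × 1.6428
Δλ_expected = 3.9859 pm

Given shift: 4.7063 pm
Expected shift: 3.9859 pm
Difference: 0.7204 pm

The values do not match. The given shift corresponds to θ ≈ 160.0°, not 130°.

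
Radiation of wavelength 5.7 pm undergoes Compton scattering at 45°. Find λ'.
6.4106 pm

Using the Compton formula: λ' = λ + λ_C(1 − cos θ)

For θ = 45°, cos θ = √2/2 (exact) ≈ 0.7071, so:
1 − cos 45° = 1 − (√2/2) ≈ 0.2929

Δλ = λ_C × 0.2929 = 2.4263 × 0.2929 = 0.7106 pm

λ' = 5.7 + 0.7106 = 6.4106 pm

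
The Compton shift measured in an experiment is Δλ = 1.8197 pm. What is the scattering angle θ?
75.52°

From the Compton formula Δλ = λ_C(1 - cos θ), we can solve for θ:

cos θ = 1 - Δλ/λ_C

Given:
- Δλ = 1.8197 pm
- λ_C = h/(m_e·c) ≈ 2.42631024 pm

cos θ = 1 - 1.8197/2.42631024
cos θ = 1 - 0.749987
cos θ = 0.250013

θ = arccos(0.250013)
θ = 75.52°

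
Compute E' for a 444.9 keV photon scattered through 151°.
169.0264 keV

First convert energy to wavelength:
λ = hc/E, with hc ≈ 1239.842 keV·pm (i.e. 1239.842 eV·nm)

For E = 444.9 keV = 444900 eV:
λ = 1239.842 keV·pm / 444.9 keV
λ = 2.7868 pm

Calculate the Compton shift:
Δλ = λ_C(1 - cos(151°)) = 2.4263 × 1.8746
Δλ = 4.5484 pm

Final wavelength:
λ' = 2.7868 + 4.5484 = 7.3352 pm

Final energy:
E' = hc/λ' = 1239.842 / 7.3352 = 169.0264 keV

(Intermediate values are shown rounded; full precision is carried through to the final answer.)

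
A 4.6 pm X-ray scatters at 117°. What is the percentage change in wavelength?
76.6920%

Calculate the Compton shift:
Δλ = λ_C(1 - cos(117°))
Δλ = 2.4263 × (1 - cos(117°))
Δλ = 2.4263 × 1.4540
Δλ = 3.5278 pm

Percentage change:
(Δλ/λ₀) × 100 = (3.5278/4.6) × 100
= 76.6920%

(Intermediate values are shown rounded; full precision is carried through to the final answer.)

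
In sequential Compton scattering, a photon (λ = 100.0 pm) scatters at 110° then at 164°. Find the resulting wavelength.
108.0148 pm

Apply Compton shift twice:

First scattering at θ₁ = 110°:
Δλ₁ = λ_C(1 - cos(110°))
Δλ₁ = 2.4263 × 1.3420
Δλ₁ = 3.2562 pm

After first scattering:
λ₁ = 100.0 + 3.2562 = 103.2562 pm

Second scattering at θ₂ = 164°:
Δλ₂ = λ_C(1 - cos(164°))
Δλ₂ = 2.4263 × 1.9613
Δλ₂ = 4.7586 pm

Final wavelength:
λ₂ = 103.2562 + 4.7586 = 108.0148 pm

Total shift: Δλ_total = 3.2562 + 4.7586 = 8.0148 pm

(Intermediate values are shown rounded; full precision is carried through to the final answer.)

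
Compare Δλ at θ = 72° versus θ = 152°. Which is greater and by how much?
152° produces the larger shift by a factor of 2.725

Calculate both shifts using Δλ = λ_C(1 - cos θ):

For θ₁ = 72°:
Δλ₁ = 2.4263 × (1 - cos(72°))
Δλ₁ = 2.4263 × 0.6910
Δλ₁ = 1.6765 pm

For θ₂ = 152°:
Δλ₂ = 2.4263 × (1 - cos(152°))
Δλ₂ = 2.4263 × 1.8829
Δλ₂ = 4.5686 pm

The 152° angle produces the larger shift.
Ratio: 4.5686/1.6765 = 2.725

(Intermediate values are shown rounded; full precision is carried through to the final answer.)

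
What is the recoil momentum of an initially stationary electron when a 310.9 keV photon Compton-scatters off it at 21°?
5.9720e-23 kg·m/s

The electron is initially at rest, so by conservation of momentum:
p⃗_e = p⃗₀ − p⃗'  (incident photon momentum minus scattered photon momentum)

Photon momentum magnitudes (p = h/λ = E/c):
λ₀ = hc/E₀ = 3.9879 pm → p₀ = h/λ₀ = 1.6615e-22 kg·m/s
Δλ = λ_C(1 − cos 21°) = 0.1612 pm
λ' = 4.1491 pm → p' = h/λ' = 1.5970e-22 kg·m/s

The scattered photon makes angle θ = 21° with the incident direction, so by the law of cosines:
|p⃗_e|² = p₀² + p'² − 2p₀p'cos θ
|p⃗_e|² = (1.6615e-22)² + (1.5970e-22)² − 2·1.6615e-22·1.5970e-22·cos(21°)
|p⃗_e| = 5.9720e-23 kg·m/s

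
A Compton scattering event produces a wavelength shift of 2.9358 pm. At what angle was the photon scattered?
102.12°

From the Compton formula Δλ = λ_C(1 - cos θ), we can solve for θ:

cos θ = 1 - Δλ/λ_C

Given:
- Δλ = 2.9358 pm
- λ_C = h/(m_e·c) ≈ 2.42631024 pm

cos θ = 1 - 2.9358/2.42631024
cos θ = 1 - 1.209985
cos θ = -0.209985

θ = arccos(-0.209985)
θ = 102.12°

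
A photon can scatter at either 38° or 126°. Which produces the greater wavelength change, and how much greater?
126° produces the larger shift by a factor of 7.490

Calculate both shifts using Δλ = λ_C(1 - cos θ):

For θ₁ = 38°:
Δλ₁ = 2.4263 × (1 - cos(38°))
Δλ₁ = 2.4263 × 0.2120
Δλ₁ = 0.5144 pm

For θ₂ = 126°:
Δλ₂ = 2.4263 × (1 - cos(126°))
Δλ₂ = 2.4263 × 1.5878
Δλ₂ = 3.8525 pm

The 126° angle produces the larger shift.
Ratio: 3.8525/0.5144 = 7.490

(Intermediate values are shown rounded; full precision is carried through to the final answer.)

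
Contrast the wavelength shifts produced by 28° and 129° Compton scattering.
129° produces the larger shift by a factor of 13.920

Calculate both shifts using Δλ = λ_C(1 - cos θ):

For θ₁ = 28°:
Δλ₁ = 2.4263 × (1 - cos(28°))
Δλ₁ = 2.4263 × 0.1171
Δλ₁ = 0.2840 pm

For θ₂ = 129°:
Δλ₂ = 2.4263 × (1 - cos(129°))
Δλ₂ = 2.4263 × 1.6293
Δλ₂ = 3.9532 pm

The 129° angle produces the larger shift.
Ratio: 3.9532/0.2840 = 13.920

(Intermediate values are shown rounded; full precision is carried through to the final answer.)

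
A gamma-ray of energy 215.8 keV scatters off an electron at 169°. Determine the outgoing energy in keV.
117.4830 keV

First convert energy to wavelength:
λ = hc/E, with hc ≈ 1239.842 keV·pm (i.e. 1239.842 eV·nm)

For E = 215.8 keV = 215800 eV:
λ = 1239.842 keV·pm / 215.8 keV
λ = 5.7453 pm

Calculate the Compton shift:
Δλ = λ_C(1 - cos(169°)) = 2.4263 × 1.9816
Δλ = 4.8080 pm

Final wavelength:
λ' = 5.7453 + 4.8080 = 10.5534 pm

Final energy:
E' = hc/λ' = 1239.842 / 10.5534 = 117.4830 keV

(Intermediate values are shown rounded; full precision is carried through to the final answer.)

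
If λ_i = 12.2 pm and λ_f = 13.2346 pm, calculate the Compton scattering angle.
55.00°

First find the wavelength shift:
Δλ = λ' - λ = 13.2346 - 12.2 = 1.0346 pm

Using Δλ = λ_C(1 - cos θ), with λ_C = h/(m_e·c) ≈ 2.42631024 pm:
cos θ = 1 - Δλ/λ_C
cos θ = 1 - 1.0346/2.42631024
cos θ = 0.573591

θ = arccos(0.573591)
θ = 55.00°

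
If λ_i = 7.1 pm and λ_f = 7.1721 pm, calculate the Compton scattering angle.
14.00°

First find the wavelength shift:
Δλ = λ' - λ = 7.1721 - 7.1 = 0.0721 pm

Using Δλ = λ_C(1 - cos θ), with λ_C = h/(m_e·c) ≈ 2.42631024 pm:
cos θ = 1 - Δλ/λ_C
cos θ = 1 - 0.0721/2.42631024
cos θ = 0.970284

θ = arccos(0.970284)
θ = 14.00°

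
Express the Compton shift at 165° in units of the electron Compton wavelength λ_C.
1.9659 λ_C

The Compton shift formula is:
Δλ = λ_C(1 - cos θ)

Dividing both sides by λ_C:
Δλ/λ_C = 1 - cos θ

For θ = 165°:
Δλ/λ_C = 1 - cos(165°)
Δλ/λ_C = 1 - -0.9659
Δλ/λ_C = 1.9659

This means the shift is 1.9659 × λ_C = 4.7699 pm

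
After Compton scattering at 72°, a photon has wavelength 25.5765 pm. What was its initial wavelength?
23.9000 pm

From λ' = λ + Δλ, we have λ = λ' - Δλ

First calculate the Compton shift:
Δλ = λ_C(1 - cos θ)
Δλ = 2.4263 × (1 - cos(72°))
Δλ = 2.4263 × 0.6910
Δλ = 1.6765 pm

Initial wavelength:
λ = λ' - Δλ
λ = 25.5765 - 1.6765
λ = 23.9000 pm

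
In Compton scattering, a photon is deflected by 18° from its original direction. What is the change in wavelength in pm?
0.1188 pm

Using the Compton scattering formula:
Δλ = λ_C(1 - cos θ)

where λ_C = h/(m_e·c) ≈ 2.4263 pm is the Compton wavelength of an electron.

For θ = 18°:
cos(18°) = 0.9511
1 - cos(18°) = 0.0489

Δλ = 2.4263 × 0.0489
Δλ = 0.1188 pm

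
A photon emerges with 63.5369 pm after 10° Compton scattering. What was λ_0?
63.5000 pm

From λ' = λ + Δλ, we have λ = λ' - Δλ

First calculate the Compton shift:
Δλ = λ_C(1 - cos θ)
Δλ = 2.4263 × (1 - cos(10°))
Δλ = 2.4263 × 0.0152
Δλ = 0.0369 pm

Initial wavelength:
λ = λ' - Δλ
λ = 63.5369 - 0.0369
λ = 63.5000 pm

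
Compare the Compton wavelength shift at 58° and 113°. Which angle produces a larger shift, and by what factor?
113° produces the larger shift by a factor of 2.958

Calculate both shifts using Δλ = λ_C(1 - cos θ):

For θ₁ = 58°:
Δλ₁ = 2.4263 × (1 - cos(58°))
Δλ₁ = 2.4263 × 0.4701
Δλ₁ = 1.1406 pm

For θ₂ = 113°:
Δλ₂ = 2.4263 × (1 - cos(113°))
Δλ₂ = 2.4263 × 1.3907
Δλ₂ = 3.3743 pm

The 113° angle produces the larger shift.
Ratio: 3.3743/1.1406 = 2.958

(Intermediate values are shown rounded; full precision is carried through to the final answer.)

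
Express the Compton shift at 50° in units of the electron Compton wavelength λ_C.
0.3572 λ_C

The Compton shift formula is:
Δλ = λ_C(1 - cos θ)

Dividing both sides by λ_C:
Δλ/λ_C = 1 - cos θ

For θ = 50°:
Δλ/λ_C = 1 - cos(50°)
Δλ/λ_C = 1 - 0.6428
Δλ/λ_C = 0.3572

This means the shift is 0.3572 × λ_C = 0.8667 pm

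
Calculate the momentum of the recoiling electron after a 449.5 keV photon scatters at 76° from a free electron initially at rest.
2.4845e-22 kg·m/s

The electron is initially at rest, so by conservation of momentum:
p⃗_e = p⃗₀ − p⃗'  (incident photon momentum minus scattered photon momentum)

Photon momentum magnitudes (p = h/λ = E/c):
λ₀ = hc/E₀ = 2.7583 pm → p₀ = h/λ₀ = 2.4023e-22 kg·m/s
Δλ = λ_C(1 − cos 76°) = 1.8393 pm
λ' = 4.5976 pm → p' = h/λ' = 1.4412e-22 kg·m/s

The scattered photon makes angle θ = 76° with the incident direction, so by the law of cosines:
|p⃗_e|² = p₀² + p'² − 2p₀p'cos θ
|p⃗_e|² = (2.4023e-22)² + (1.4412e-22)² − 2·2.4023e-22·1.4412e-22·cos(76°)
|p⃗_e| = 2.4845e-22 kg·m/s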